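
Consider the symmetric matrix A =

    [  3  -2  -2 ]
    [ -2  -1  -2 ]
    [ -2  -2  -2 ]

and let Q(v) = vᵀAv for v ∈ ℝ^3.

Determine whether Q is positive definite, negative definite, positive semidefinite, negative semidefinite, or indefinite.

indefinite

An LDLᵀ factorisation of A has diagonal entries 3, -7/3, 10/7.
Counting signs: 2 positive, 1 negative.
Hence Q is indefinite.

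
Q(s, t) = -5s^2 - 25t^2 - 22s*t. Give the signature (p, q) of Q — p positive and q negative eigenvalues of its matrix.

(0, 2)

Write A = [[-5, -11], [-11, -25]].
An LDLᵀ factorisation of A has diagonal entries -5, -4/5.
So there are 2 negative pivots.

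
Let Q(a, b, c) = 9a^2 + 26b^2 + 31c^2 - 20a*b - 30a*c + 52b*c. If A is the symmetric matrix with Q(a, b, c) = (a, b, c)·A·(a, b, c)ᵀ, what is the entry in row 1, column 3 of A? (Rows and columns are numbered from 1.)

-15

The coefficient of a·c in Q is -30. For a symmetric A this equals A[1,3] + A[3,1] = 2·A[1,3].
So A[1,3] = -30/2 = -15.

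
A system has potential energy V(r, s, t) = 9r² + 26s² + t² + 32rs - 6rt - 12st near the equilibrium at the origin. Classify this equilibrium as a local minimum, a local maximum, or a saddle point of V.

The Hessian at the origin is H = [[18, 32, -6], [32, 52, -12], [-6, -12, 2]].
Symmetric row and column elimination reduces H to a congruent diagonal form with pivots 18, -44/9, 4/11.
So there are 2 positive, 1 negative pivots.
H is indefinite, so the origin is a saddle point.

saddle point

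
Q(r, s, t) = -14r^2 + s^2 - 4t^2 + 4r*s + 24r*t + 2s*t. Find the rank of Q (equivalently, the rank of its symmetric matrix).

The symmetric matrix is A = [[-14, 2, 12], [2, 1, 1], [12, 1, -4]].
An LDLᵀ factorisation of A has diagonal entries -14, 9/7, 5/9.
So there are 2 positive, 1 negative pivots.
The rank is the number of nonzero pivots: 3.

3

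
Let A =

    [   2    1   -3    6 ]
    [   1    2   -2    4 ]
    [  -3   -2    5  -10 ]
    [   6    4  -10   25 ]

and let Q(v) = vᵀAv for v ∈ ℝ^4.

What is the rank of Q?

4

Symmetric row and column elimination reduces A to a congruent diagonal form with pivots 2, 3/2, 1/3, 5.
That gives 4 positive pivots.
The rank is the number of nonzero pivots: 4.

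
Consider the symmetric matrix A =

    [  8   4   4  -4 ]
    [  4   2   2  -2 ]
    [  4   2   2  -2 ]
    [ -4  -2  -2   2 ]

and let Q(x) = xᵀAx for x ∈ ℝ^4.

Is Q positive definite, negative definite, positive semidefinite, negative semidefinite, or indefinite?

positive semidefinite

Applying the same elementary operations to the rows and columns of A produces a congruent diagonal matrix with entries 8, 0, 0, 0.
That gives 1 positive, 3 zero pivots.
Hence Q is positive semidefinite.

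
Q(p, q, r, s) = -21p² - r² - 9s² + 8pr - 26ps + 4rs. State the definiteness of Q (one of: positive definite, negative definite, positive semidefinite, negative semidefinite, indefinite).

The associated matrix is A = [[-21, 0, 4, -13], [0, 0, 0, 0], [4, 0, -1, 2], [-13, 0, 2, -9]].
Row-reducing A symmetrically gives the diagonal entries -21, 0, -5/21, 0.
So there are 2 negative, 2 zero pivots.
Hence Q is negative semidefinite.

negative semidefinite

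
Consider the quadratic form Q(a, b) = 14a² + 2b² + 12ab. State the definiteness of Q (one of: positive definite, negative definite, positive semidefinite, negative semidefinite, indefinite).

The associated matrix is A = [[14, 6], [6, 2]].
An LDLᵀ factorisation of A has diagonal entries 14, -4/7.
So there are 1 positive, 1 negative pivots.
Hence Q is indefinite.

indefinite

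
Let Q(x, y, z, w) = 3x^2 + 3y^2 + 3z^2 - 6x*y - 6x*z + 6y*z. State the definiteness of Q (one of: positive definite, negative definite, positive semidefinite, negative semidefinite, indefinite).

positive semidefinite

The associated matrix is A = [[3, -3, -3, 0], [-3, 3, 3, 0], [-3, 3, 3, 0], [0, 0, 0, 0]].
Congruent diagonalization of A (simultaneous row and column reduction) yields pivots 3, 0, 0, 0.
So there are 1 positive, 3 zero pivots.
Hence Q is positive semidefinite.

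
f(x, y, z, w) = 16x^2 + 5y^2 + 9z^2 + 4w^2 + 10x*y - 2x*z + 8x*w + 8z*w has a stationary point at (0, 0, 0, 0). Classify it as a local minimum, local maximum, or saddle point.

The Hessian at the origin is H = [[32, 10, -2, 8], [10, 10, 0, 0], [-2, 0, 18, 8], [8, 0, 8, 8]].
Row-reducing H symmetrically gives the diagonal entries 32, 55/8, 196/11, 40/49.
So there are 4 positive pivots.
H is positive definite, so the origin is a strict local minimum.

local minimum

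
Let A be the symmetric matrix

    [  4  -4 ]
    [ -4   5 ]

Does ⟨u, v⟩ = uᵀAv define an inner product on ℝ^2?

Congruent diagonalization of A (simultaneous row and column reduction) yields pivots 4, 1.
That gives 2 positive pivots.
Hence Q is positive definite.
⟨·,·⟩ is an inner product exactly when A is positive definite.

yes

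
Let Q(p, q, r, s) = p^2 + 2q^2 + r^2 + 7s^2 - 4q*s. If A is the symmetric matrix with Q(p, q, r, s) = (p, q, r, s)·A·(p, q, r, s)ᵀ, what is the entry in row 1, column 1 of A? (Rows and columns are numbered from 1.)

1

The coefficient of p^2 in Q is 1, and that is exactly A[1,1].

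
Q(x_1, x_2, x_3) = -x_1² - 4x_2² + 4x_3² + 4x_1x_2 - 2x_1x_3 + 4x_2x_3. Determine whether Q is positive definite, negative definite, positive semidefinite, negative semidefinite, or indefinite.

indefinite

Write A = [[-1, 2, -1], [2, -4, 2], [-1, 2, 4]].
Row-reducing A symmetrically gives the diagonal entries -1, 0, 5.
That gives 1 positive, 1 negative, 1 zero pivots.
Hence Q is indefinite.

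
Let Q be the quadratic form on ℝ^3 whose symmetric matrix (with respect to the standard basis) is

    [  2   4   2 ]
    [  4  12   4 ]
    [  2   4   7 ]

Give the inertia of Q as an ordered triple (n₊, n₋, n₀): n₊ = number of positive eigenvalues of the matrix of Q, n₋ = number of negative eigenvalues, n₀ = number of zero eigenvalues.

(3, 0, 0)

Congruent diagonalization of A (simultaneous row and column reduction) yields pivots 2, 4, 5.
That gives 3 positive pivots.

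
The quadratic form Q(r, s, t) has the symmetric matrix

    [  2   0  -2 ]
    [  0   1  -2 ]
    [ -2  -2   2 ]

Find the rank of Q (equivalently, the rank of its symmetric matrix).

3

An LDLᵀ factorisation of A has diagonal entries 2, 1, -4.
That gives 2 positive, 1 negative pivots.
The rank is the number of nonzero pivots: 3.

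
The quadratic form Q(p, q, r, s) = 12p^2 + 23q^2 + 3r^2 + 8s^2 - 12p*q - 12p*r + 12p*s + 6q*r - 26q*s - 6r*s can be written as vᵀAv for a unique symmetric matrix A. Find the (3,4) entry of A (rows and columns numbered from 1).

The coefficient of r·s in Q is -6. For a symmetric A this equals A[3,4] + A[4,3] = 2·A[3,4].
So A[3,4] = -6/2 = -3.

-3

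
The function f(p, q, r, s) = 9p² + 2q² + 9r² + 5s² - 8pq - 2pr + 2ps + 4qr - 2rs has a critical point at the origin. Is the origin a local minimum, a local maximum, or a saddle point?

saddle point

The Hessian at the origin is H = [[18, -8, -2, 2], [-8, 4, 4, 0], [-2, 4, 18, -2], [2, 0, -2, 10]].
Congruent diagonalization of H (simultaneous row and column reduction) yields pivots 18, 4/9, -4, 24.
Counting signs: 3 positive, 1 negative.
H is indefinite, so the origin is a saddle point.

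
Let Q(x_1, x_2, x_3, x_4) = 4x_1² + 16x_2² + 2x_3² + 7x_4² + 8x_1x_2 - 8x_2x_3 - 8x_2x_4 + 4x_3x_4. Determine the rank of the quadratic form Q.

4

Write A = [[4, 4, 0, 0], [4, 16, -4, -4], [0, -4, 2, 2], [0, -4, 2, 7]].
Applying the same elementary operations to the rows and columns of A produces a congruent diagonal matrix with entries 4, 12, 2/3, 5.
So there are 4 positive pivots.
The rank is the number of nonzero pivots: 4.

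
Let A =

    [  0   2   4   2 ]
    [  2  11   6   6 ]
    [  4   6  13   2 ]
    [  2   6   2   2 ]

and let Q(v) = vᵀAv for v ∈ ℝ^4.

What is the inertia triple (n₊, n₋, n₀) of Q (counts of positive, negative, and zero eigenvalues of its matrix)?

(2, 2, 0)

By Sylvester's law of inertia any congruent diagonalization of A has 2 positive, 2 negative and 0 zero entries.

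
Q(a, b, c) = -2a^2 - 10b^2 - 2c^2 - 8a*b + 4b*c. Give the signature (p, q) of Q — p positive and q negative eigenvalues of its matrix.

The symmetric matrix is A = [[-2, -4, 0], [-4, -10, 2], [0, 2, -2]].
Row-reducing A symmetrically gives the diagonal entries -2, -2, 0.
Counting signs: 2 negative, 1 zero.

(0, 2)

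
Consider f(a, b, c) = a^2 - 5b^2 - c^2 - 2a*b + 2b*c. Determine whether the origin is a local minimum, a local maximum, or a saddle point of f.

The Hessian at the origin is H = [[2, -2, 0], [-2, -10, 2], [0, 2, -2]].
Symmetric row and column elimination reduces H to a congruent diagonal form with pivots 2, -12, -5/3.
So there are 1 positive, 2 negative pivots.
H is indefinite, so the origin is a saddle point.

saddle point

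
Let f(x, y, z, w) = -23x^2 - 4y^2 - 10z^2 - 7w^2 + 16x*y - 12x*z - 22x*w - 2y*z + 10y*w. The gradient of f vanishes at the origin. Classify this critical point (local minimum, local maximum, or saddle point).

The Hessian at the origin is H = [[-46, 16, -12, -22], [16, -8, -2, 10], [-12, -2, -20, 0], [-22, 10, 0, -14]].
Congruent diagonalization of H (simultaneous row and column reduction) yields pivots -46, -56/23, -17/14, -20/17.
So there are 4 negative pivots.
H is negative definite, so the origin is a strict local maximum.

local maximum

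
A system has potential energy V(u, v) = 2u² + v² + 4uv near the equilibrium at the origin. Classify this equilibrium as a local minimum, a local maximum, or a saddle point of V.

saddle point

The Hessian at the origin is H = [[4, 4], [4, 2]].
det H = 4·2 − (4)² = -8 < 0, so H is indefinite.
Therefore the origin is a saddle point.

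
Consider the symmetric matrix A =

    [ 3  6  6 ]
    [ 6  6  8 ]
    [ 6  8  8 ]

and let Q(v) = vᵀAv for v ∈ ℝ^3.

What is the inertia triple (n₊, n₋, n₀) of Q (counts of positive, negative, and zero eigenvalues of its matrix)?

Symmetric row and column elimination reduces A to a congruent diagonal form with pivots 3, -6, -4/3.
So there are 1 positive, 2 negative pivots.

(1, 2, 0)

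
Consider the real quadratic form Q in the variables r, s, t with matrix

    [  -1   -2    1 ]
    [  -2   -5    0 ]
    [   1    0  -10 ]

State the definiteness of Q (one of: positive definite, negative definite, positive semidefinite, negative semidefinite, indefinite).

Symmetric row and column elimination reduces A to a congruent diagonal form with pivots -1, -1, -5.
Counting signs: 3 negative.
Hence Q is negative definite.

negative definite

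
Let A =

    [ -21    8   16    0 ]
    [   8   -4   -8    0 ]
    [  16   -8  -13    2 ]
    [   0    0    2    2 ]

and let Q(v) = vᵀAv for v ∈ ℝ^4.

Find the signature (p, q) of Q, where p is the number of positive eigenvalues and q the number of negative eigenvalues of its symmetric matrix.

Row-reducing A symmetrically gives the diagonal entries -21, -20/21, 3, 2/3.
Counting signs: 2 positive, 2 negative.

(2, 2)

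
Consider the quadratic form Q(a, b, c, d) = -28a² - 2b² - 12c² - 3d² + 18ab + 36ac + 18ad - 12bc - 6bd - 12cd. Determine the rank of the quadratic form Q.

3

Write A = [[-28, 9, 18, 9], [9, -2, -6, -3], [18, -6, -12, -6], [9, -3, -6, -3]].
Row-reducing A symmetrically gives the diagonal entries -28, 25/28, -12/25, 0.
So there are 1 positive, 2 negative, 1 zero pivots.
The rank is the number of nonzero pivots: 3.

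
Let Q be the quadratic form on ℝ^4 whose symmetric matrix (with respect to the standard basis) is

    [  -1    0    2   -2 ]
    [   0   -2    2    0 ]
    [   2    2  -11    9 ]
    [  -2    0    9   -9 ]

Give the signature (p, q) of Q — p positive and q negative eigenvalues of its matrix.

Symmetric row and column elimination reduces A to a congruent diagonal form with pivots -1, -2, -5, 0.
That gives 3 negative, 1 zero pivots.

(0, 3)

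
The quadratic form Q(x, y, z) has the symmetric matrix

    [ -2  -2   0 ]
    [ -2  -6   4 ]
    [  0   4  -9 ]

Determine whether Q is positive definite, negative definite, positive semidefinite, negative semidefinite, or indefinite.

Row-reducing A symmetrically gives the diagonal entries -2, -4, -5.
So there are 3 negative pivots.
Hence Q is negative definite.

negative definite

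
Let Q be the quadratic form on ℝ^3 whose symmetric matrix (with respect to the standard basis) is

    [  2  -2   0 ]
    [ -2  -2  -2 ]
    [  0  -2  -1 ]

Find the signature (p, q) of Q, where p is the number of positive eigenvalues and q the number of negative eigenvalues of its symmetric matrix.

(1, 1)

Congruent diagonalization of A (simultaneous row and column reduction) yields pivots 2, -4, 0.
Counting signs: 1 positive, 1 negative, 1 zero.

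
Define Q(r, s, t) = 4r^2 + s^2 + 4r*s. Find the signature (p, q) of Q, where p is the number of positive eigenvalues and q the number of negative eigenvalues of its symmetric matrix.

Write A = [[4, 2, 0], [2, 1, 0], [0, 0, 0]].
Row-reducing A symmetrically gives the diagonal entries 4, 0, 0.
That gives 1 positive, 2 zero pivots.

(1, 0)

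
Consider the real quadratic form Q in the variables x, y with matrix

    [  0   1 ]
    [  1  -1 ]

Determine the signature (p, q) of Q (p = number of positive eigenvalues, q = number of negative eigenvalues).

By Sylvester's law of inertia any congruent diagonalization of A has 1 positive, 1 negative and 0 zero entries.

(1, 1)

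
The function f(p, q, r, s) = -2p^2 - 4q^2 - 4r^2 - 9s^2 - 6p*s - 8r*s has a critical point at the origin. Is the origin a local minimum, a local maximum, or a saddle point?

local maximum

The Hessian at the origin is H = [[-4, 0, 0, -6], [0, -8, 0, 0], [0, 0, -8, -8], [-6, 0, -8, -18]].
Row-reducing H symmetrically gives the diagonal entries -4, -8, -8, -1.
So there are 4 negative pivots.
H is negative definite, so the origin is a strict local maximum.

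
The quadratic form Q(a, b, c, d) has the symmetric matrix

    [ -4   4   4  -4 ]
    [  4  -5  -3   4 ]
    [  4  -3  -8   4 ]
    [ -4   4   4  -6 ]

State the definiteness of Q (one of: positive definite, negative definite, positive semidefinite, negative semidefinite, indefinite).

negative definite

Congruent diagonalization of A (simultaneous row and column reduction) yields pivots -4, -1, -3, -2.
That gives 4 negative pivots.
Hence Q is negative definite.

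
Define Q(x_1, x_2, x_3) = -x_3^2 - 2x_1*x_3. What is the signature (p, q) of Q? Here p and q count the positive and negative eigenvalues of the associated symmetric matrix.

The symmetric matrix is A = [[0, 0, -1], [0, 0, 0], [-1, 0, -1]].
By Sylvester's law of inertia any congruent diagonalization of A has 1 positive, 1 negative and 1 zero entries.

(1, 1)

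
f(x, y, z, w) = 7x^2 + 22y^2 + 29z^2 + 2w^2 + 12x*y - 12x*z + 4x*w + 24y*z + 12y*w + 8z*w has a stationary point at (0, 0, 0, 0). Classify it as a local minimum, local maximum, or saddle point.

local minimum

The Hessian at the origin is H = [[14, 12, -12, 4], [12, 44, 24, 12], [-12, 24, 58, 8], [4, 12, 8, 4]].
Row-reducing H symmetrically gives the diagonal entries 14, 236/7, 758/59, 40/379.
So there are 4 positive pivots.
H is positive definite, so the origin is a strict local minimum.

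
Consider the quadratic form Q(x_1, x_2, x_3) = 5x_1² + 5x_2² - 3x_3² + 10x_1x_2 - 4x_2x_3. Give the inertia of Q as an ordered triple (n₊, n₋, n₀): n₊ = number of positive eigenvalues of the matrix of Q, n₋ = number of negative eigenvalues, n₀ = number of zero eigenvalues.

(2, 1, 0)

The symmetric matrix is A = [[5, 5, 0], [5, 5, -2], [0, -2, -3]].
By Sylvester's law of inertia any congruent diagonalization of A has 2 positive, 1 negative and 0 zero entries.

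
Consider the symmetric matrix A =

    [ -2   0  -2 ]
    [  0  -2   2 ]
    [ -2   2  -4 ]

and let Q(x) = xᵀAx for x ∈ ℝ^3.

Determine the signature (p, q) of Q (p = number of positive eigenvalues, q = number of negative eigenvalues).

Symmetric row and column elimination reduces A to a congruent diagonal form with pivots -2, -2, 0.
So there are 2 negative, 1 zero pivots.

(0, 2)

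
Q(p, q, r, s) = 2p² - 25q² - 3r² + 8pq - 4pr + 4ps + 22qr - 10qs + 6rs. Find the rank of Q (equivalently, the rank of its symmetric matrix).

3

The associated matrix is A = [[2, 4, -2, 2], [4, -25, 11, -5], [-2, 11, -3, 3], [2, -5, 3, 0]].
Congruent diagonalization of A (simultaneous row and column reduction) yields pivots 2, -33, 20/11, 0.
That gives 2 positive, 1 negative, 1 zero pivots.
The rank is the number of nonzero pivots: 3.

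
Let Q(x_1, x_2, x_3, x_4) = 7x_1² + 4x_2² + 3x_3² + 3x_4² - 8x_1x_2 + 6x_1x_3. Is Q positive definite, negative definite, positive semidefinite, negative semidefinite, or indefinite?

The symmetric matrix is A = [[7, -4, 3, 0], [-4, 4, 0, 0], [3, 0, 3, 0], [0, 0, 0, 3]].
Applying the same elementary operations to the rows and columns of A produces a congruent diagonal matrix with entries 7, 12/7, 0, 3.
So there are 3 positive, 1 zero pivots.
Hence Q is positive semidefinite.

positive semidefinite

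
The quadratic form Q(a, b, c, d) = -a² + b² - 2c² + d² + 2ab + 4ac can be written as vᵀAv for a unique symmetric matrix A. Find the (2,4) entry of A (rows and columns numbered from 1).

The coefficient of b·d in Q is 0. For a symmetric A this equals A[2,4] + A[4,2] = 2·A[2,4].
So A[2,4] = 0/2 = 0.

0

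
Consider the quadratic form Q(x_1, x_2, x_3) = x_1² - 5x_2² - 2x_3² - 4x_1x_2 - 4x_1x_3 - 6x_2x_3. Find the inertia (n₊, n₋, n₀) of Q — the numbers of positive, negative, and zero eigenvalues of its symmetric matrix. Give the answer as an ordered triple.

The associated matrix is A = [[1, -2, -2], [-2, -5, -3], [-2, -3, -2]].
Symmetric row and column elimination reduces A to a congruent diagonal form with pivots 1, -9, -5/9.
That gives 1 positive, 2 negative pivots.

(1, 2, 0)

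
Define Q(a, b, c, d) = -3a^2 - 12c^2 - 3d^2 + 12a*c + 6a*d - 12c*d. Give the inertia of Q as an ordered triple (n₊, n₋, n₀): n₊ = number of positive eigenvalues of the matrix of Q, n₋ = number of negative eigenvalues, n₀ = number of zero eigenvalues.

The symmetric matrix is A = [[-3, 0, 6, 3], [0, 0, 0, 0], [6, 0, -12, -6], [3, 0, -6, -3]].
Symmetric row and column elimination reduces A to a congruent diagonal form with pivots -3, 0, 0, 0.
So there are 1 negative, 3 zero pivots.

(0, 1, 3)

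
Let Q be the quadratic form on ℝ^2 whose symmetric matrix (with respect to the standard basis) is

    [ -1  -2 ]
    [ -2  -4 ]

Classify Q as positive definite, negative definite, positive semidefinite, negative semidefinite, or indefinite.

For the 2×2 matrix [[-1, -2], [-2, -4]]: det = -1·-4 − (-2)² = 0, trace = -5.
det = 0 so one eigenvalue is zero; the form is semidefinite with the sign of the trace.

negative semidefinite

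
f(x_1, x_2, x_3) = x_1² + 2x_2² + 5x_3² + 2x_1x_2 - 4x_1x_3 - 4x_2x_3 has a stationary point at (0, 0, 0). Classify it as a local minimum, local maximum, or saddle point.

local minimum

The Hessian at the origin is H = [[2, 2, -4], [2, 4, -4], [-4, -4, 10]].
Symmetric row and column elimination reduces H to a congruent diagonal form with pivots 2, 2, 2.
That gives 3 positive pivots.
H is positive definite, so the origin is a strict local minimum.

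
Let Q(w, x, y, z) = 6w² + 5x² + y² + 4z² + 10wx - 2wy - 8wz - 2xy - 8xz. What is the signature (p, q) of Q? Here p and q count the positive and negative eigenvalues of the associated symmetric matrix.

(3, 0)

Write A = [[6, 5, -1, -4], [5, 5, -1, -4], [-1, -1, 1, 0], [-4, -4, 0, 4]].
Row-reducing A symmetrically gives the diagonal entries 6, 5/6, 4/5, 0.
So there are 3 positive, 1 zero pivots.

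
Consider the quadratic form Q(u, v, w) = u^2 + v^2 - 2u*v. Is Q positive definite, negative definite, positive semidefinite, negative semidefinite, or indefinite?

The associated matrix is A = [[1, -1, 0], [-1, 1, 0], [0, 0, 0]].
Symmetric row and column elimination reduces A to a congruent diagonal form with pivots 1, 0, 0.
So there are 1 positive, 2 zero pivots.
Hence Q is positive semidefinite.

positive semidefinite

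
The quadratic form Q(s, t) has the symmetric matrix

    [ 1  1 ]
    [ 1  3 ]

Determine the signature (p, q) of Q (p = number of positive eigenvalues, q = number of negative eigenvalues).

Row-reducing A symmetrically gives the diagonal entries 1, 2.
Counting signs: 2 positive.

(2, 0)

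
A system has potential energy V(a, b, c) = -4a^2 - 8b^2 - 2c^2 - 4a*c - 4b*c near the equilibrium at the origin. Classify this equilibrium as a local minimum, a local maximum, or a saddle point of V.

local maximum

The Hessian at the origin is H = [[-8, 0, -4], [0, -16, -4], [-4, -4, -4]].
Applying the same elementary operations to the rows and columns of H produces a congruent diagonal matrix with entries -8, -16, -1.
So there are 3 negative pivots.
H is negative definite, so the origin is a strict local maximum.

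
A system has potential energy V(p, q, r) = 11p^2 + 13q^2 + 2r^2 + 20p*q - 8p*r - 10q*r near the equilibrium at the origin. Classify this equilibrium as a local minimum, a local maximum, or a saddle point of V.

local minimum

The Hessian at the origin is H = [[22, 20, -8], [20, 26, -10], [-8, -10, 4]].
Applying the same elementary operations to the rows and columns of H produces a congruent diagonal matrix with entries 22, 86/11, 6/43.
So there are 3 positive pivots.
H is positive definite, so the origin is a strict local minimum.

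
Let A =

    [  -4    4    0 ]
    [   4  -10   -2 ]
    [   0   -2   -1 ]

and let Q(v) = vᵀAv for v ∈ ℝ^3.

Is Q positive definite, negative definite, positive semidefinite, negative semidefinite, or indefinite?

negative definite

Symmetric row and column elimination reduces A to a congruent diagonal form with pivots -4, -6, -1/3.
That gives 3 negative pivots.
Hence Q is negative definite.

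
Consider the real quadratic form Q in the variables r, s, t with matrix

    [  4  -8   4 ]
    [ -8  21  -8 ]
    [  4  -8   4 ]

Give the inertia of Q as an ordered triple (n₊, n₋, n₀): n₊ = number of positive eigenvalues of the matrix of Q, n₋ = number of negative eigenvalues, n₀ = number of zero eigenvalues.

(2, 0, 1)

Congruent diagonalization of A (simultaneous row and column reduction) yields pivots 4, 5, 0.
Counting signs: 2 positive, 1 zero.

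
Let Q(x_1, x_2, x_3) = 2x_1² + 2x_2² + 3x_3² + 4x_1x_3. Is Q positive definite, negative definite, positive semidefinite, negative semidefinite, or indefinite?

The symmetric matrix of Q is A = [[2, 0, 2], [0, 2, 0], [2, 0, 3]].
Leading principal minors: Δ_1 = 2, Δ_2 = 4, Δ_3 = 4.
All leading principal minors are positive, so by Sylvester's criterion Q is positive definite.

positive definite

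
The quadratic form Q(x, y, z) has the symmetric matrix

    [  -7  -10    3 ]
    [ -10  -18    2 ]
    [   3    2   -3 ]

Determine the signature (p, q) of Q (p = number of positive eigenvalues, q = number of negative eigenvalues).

Row-reducing A symmetrically gives the diagonal entries -7, -26/7, -4/13.
Counting signs: 3 negative.

(0, 3)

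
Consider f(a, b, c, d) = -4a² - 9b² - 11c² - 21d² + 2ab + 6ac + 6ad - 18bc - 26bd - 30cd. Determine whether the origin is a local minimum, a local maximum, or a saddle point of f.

local maximum

The Hessian at the origin is H = [[-8, 2, 6, 6], [2, -18, -18, -26], [6, -18, -22, -30], [6, -26, -30, -42]].
Congruent diagonalization of H (simultaneous row and column reduction) yields pivots -8, -35/2, -68/35, -4/17.
That gives 4 negative pivots.
H is negative definite, so the origin is a strict local maximum.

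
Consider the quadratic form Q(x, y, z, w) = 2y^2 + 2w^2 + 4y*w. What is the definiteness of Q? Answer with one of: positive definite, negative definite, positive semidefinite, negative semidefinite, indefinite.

The symmetric matrix is A = [[0, 0, 0, 0], [0, 2, 0, 2], [0, 0, 0, 0], [0, 2, 0, 2]].
Applying the same elementary operations to the rows and columns of A produces a congruent diagonal matrix with entries 0, 2, 0, 0.
So there are 1 positive, 3 zero pivots.
Hence Q is positive semidefinite.

positive semidefinite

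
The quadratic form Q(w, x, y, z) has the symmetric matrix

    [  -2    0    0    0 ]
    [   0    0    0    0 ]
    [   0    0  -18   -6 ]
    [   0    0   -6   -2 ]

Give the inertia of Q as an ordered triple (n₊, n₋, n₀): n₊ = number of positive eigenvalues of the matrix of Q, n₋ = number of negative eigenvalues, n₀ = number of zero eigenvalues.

Symmetric row and column elimination reduces A to a congruent diagonal form with pivots -2, 0, -18, 0.
So there are 2 negative, 2 zero pivots.

(0, 2, 2)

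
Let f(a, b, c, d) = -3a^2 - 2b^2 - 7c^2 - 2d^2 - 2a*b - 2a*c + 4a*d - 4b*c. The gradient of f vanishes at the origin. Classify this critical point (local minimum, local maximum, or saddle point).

local maximum

The Hessian at the origin is H = [[-6, -2, -2, 4], [-2, -4, -4, 0], [-2, -4, -14, 0], [4, 0, 0, -4]].
An LDLᵀ factorisation of H has diagonal entries -6, -10/3, -10, -4/5.
That gives 4 negative pivots.
H is negative definite, so the origin is a strict local maximum.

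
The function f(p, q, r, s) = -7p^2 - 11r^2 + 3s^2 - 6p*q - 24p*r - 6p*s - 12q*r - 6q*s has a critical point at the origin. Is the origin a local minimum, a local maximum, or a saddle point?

The Hessian at the origin is H = [[-14, -6, -24, -6], [-6, 0, -12, -6], [-24, -12, -22, 0], [-6, -6, 0, 6]].
An LDLᵀ factorisation of H has diagonal entries -14, 18/7, 18, 4/9.
That gives 3 positive, 1 negative pivots.
H is indefinite, so the origin is a saddle point.

saddle point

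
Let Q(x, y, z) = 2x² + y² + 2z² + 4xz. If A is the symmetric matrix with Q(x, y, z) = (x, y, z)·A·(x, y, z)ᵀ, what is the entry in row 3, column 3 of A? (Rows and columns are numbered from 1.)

The coefficient of z² in Q is 2, and that is exactly A[3,3].

2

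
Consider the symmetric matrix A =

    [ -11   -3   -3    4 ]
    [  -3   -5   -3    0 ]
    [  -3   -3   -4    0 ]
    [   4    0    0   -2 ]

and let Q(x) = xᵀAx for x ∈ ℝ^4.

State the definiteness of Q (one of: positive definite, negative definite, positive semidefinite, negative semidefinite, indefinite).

Symmetric row and column elimination reduces A to a congruent diagonal form with pivots -11, -46/11, -47/23, -6/47.
So there are 4 negative pivots.
Hence Q is negative definite.

negative definite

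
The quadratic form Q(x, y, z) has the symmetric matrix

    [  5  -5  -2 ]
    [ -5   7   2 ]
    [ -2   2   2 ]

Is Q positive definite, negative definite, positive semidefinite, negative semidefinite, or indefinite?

Congruent diagonalization of A (simultaneous row and column reduction) yields pivots 5, 2, 6/5.
That gives 3 positive pivots.
Hence Q is positive definite.

positive definite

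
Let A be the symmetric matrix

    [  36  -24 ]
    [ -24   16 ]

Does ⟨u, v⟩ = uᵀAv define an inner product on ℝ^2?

no

Congruent diagonalization of A (simultaneous row and column reduction) yields pivots 36, 0.
That gives 1 positive, 1 zero pivots.
Hence Q is positive semidefinite.
⟨·,·⟩ is an inner product exactly when A is positive definite.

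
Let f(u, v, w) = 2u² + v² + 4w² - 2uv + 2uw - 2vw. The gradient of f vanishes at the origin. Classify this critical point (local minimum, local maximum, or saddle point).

The Hessian at the origin is H = [[4, -2, 2], [-2, 2, -2], [2, -2, 8]].
Symmetric row and column elimination reduces H to a congruent diagonal form with pivots 4, 1, 6.
Counting signs: 3 positive.
H is positive definite, so the origin is a strict local minimum.

local minimum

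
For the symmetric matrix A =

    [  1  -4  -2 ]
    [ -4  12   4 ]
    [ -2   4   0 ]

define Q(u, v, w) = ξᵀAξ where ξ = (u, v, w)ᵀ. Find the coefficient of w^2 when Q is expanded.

0

The coefficient of w^2 is the diagonal entry A[3,3] = 0.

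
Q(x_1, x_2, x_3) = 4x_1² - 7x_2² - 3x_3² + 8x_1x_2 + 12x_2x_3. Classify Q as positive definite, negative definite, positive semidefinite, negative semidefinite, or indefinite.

Write A = [[4, 4, 0], [4, -7, 6], [0, 6, -3]].
Applying the same elementary operations to the rows and columns of A produces a congruent diagonal matrix with entries 4, -11, 3/11.
So there are 2 positive, 1 negative pivots.
Hence Q is indefinite.

indefinite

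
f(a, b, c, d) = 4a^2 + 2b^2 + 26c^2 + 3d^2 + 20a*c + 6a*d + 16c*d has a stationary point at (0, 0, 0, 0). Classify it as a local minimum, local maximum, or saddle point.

local minimum

The Hessian at the origin is H = [[8, 0, 20, 6], [0, 4, 0, 0], [20, 0, 52, 16], [6, 0, 16, 6]].
Applying the same elementary operations to the rows and columns of H produces a congruent diagonal matrix with entries 8, 4, 2, 1.
Counting signs: 4 positive.
H is positive definite, so the origin is a strict local minimum.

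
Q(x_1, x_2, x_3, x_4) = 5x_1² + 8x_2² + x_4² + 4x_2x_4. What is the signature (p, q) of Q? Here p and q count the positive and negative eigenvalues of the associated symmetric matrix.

Write A = [[5, 0, 0, 0], [0, 8, 0, 2], [0, 0, 0, 0], [0, 2, 0, 1]].
Congruent diagonalization of A (simultaneous row and column reduction) yields pivots 5, 8, 0, 1/2.
So there are 3 positive, 1 zero pivots.

(3, 0)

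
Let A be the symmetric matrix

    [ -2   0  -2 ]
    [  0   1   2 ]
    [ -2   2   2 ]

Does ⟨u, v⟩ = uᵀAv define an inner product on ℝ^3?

Row-reducing A symmetrically gives the diagonal entries -2, 1, 0.
That gives 1 positive, 1 negative, 1 zero pivots.
Hence Q is indefinite.
⟨·,·⟩ is an inner product exactly when A is positive definite.

no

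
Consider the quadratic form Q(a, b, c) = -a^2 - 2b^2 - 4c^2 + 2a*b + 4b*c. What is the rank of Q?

2

Write A = [[-1, 1, 0], [1, -2, 2], [0, 2, -4]].
Symmetric row and column elimination reduces A to a congruent diagonal form with pivots -1, -1, 0.
So there are 2 negative, 1 zero pivots.
The rank is the number of nonzero pivots: 2.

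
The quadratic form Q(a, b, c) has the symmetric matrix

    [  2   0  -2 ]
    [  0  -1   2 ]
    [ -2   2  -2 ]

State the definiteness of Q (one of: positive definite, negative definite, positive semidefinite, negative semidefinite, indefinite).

Symmetric row and column elimination reduces A to a congruent diagonal form with pivots 2, -1, 0.
So there are 1 positive, 1 negative, 1 zero pivots.
Hence Q is indefinite.

indefinite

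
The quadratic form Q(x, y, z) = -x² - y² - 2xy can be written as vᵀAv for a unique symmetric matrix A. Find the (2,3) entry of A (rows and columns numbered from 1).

0

The coefficient of y·z in Q is 0. For a symmetric A this equals A[2,3] + A[3,2] = 2·A[2,3].
So A[2,3] = 0/2 = 0.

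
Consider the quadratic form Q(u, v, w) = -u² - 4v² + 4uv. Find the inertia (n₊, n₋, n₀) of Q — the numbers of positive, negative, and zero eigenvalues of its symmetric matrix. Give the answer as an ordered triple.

The associated matrix is A = [[-1, 2, 0], [2, -4, 0], [0, 0, 0]].
Row-reducing A symmetrically gives the diagonal entries -1, 0, 0.
That gives 1 negative, 2 zero pivots.

(0, 1, 2)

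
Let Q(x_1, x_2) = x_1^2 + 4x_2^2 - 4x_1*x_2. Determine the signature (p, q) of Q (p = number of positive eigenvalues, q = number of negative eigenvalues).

The symmetric matrix is A = [[1, -2], [-2, 4]].
Row-reducing A symmetrically gives the diagonal entries 1, 0.
That gives 1 positive, 1 zero pivots.

(1, 0)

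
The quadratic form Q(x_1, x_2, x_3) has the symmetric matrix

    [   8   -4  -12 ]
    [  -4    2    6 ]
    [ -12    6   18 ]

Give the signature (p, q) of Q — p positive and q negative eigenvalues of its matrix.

Row-reducing A symmetrically gives the diagonal entries 8, 0, 0.
So there are 1 positive, 2 zero pivots.

(1, 0)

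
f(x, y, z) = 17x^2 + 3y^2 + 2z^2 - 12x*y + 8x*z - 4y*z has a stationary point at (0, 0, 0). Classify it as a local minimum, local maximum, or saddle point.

The Hessian at the origin is H = [[34, -12, 8], [-12, 6, -4], [8, -4, 4]].
An LDLᵀ factorisation of H has diagonal entries 34, 30/17, 4/3.
That gives 3 positive pivots.
H is positive definite, so the origin is a strict local minimum.

local minimum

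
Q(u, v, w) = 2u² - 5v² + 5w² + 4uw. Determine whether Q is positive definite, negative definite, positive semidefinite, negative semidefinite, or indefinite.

indefinite

The associated matrix is A = [[2, 0, 2], [0, -5, 0], [2, 0, 5]].
Congruent diagonalization of A (simultaneous row and column reduction) yields pivots 2, -5, 3.
That gives 2 positive, 1 negative pivots.
Hence Q is indefinite.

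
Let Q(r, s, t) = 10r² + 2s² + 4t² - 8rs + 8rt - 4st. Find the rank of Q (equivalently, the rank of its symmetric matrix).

The symmetric matrix is A = [[10, -4, 4], [-4, 2, -2], [4, -2, 4]].
Applying the same elementary operations to the rows and columns of A produces a congruent diagonal matrix with entries 10, 2/5, 2.
Counting signs: 3 positive.
The rank is the number of nonzero pivots: 3.

3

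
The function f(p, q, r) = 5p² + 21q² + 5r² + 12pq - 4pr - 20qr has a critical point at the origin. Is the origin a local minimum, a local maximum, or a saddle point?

local minimum

The Hessian at the origin is H = [[10, 12, -4], [12, 42, -20], [-4, -20, 10]].
Symmetric row and column elimination reduces H to a congruent diagonal form with pivots 10, 138/5, 2/69.
So there are 3 positive pivots.
H is positive definite, so the origin is a strict local minimum.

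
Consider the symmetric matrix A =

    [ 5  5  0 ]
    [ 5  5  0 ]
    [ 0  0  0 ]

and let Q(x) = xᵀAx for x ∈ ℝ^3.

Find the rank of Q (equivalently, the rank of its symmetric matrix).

1

Row-reducing A symmetrically gives the diagonal entries 5, 0, 0.
So there are 1 positive, 2 zero pivots.
The rank is the number of nonzero pivots: 1.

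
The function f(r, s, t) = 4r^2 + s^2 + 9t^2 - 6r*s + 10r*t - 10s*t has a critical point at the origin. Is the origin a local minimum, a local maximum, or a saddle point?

The Hessian at the origin is H = [[8, -6, 10], [-6, 2, -10], [10, -10, 18]].
Symmetric row and column elimination reduces H to a congruent diagonal form with pivots 8, -5/2, 8.
So there are 2 positive, 1 negative pivots.
H is indefinite, so the origin is a saddle point.

saddle point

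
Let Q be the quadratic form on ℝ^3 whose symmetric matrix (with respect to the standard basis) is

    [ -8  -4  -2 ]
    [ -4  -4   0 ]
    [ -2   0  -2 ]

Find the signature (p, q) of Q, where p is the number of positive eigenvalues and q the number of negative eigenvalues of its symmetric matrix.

Symmetric row and column elimination reduces A to a congruent diagonal form with pivots -8, -2, -1.
So there are 3 negative pivots.

(0, 3)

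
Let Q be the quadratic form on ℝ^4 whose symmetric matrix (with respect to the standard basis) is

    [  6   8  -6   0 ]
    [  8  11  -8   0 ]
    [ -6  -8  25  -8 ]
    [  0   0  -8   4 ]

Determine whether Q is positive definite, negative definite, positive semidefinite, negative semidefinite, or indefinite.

Congruent diagonalization of A (simultaneous row and column reduction) yields pivots 6, 1/3, 19, 12/19.
Counting signs: 4 positive.
Hence Q is positive definite.

positive definite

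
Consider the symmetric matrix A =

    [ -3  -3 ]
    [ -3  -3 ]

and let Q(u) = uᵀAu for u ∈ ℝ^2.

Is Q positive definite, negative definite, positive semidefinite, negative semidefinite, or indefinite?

negative semidefinite

Congruent diagonalization of A (simultaneous row and column reduction) yields pivots -3, 0.
So there are 1 negative, 1 zero pivots.
Hence Q is negative semidefinite.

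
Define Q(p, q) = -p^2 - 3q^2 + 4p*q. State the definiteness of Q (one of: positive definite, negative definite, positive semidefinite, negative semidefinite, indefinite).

The associated matrix is A = [[-1, 2], [2, -3]].
Congruent diagonalization of A (simultaneous row and column reduction) yields pivots -1, 1.
Counting signs: 1 positive, 1 negative.
Hence Q is indefinite.

indefinite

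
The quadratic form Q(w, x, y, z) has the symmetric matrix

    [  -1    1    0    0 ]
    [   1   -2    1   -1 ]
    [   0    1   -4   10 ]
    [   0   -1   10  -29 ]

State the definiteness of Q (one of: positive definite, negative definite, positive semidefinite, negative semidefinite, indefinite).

negative definite

Leading principal minors: Δ_1 = -1, Δ_2 = 1, Δ_3 = -3, Δ_4 = 3.
The signs alternate starting with Δ_1 < 0, so by Sylvester's criterion Q is negative definite.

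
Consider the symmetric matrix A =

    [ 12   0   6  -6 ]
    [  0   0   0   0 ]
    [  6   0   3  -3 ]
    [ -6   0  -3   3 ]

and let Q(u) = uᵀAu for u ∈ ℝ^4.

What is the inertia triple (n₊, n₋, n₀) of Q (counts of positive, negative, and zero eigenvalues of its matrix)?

Row-reducing A symmetrically gives the diagonal entries 12, 0, 0, 0.
Counting signs: 1 positive, 3 zero.

(1, 0, 3)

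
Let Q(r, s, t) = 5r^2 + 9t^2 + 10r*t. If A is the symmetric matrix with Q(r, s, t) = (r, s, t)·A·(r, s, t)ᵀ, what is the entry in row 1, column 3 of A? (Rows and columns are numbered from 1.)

The coefficient of r·t in Q is 10. For a symmetric A this equals A[1,3] + A[3,1] = 2·A[1,3].
So A[1,3] = 10/2 = 5.

5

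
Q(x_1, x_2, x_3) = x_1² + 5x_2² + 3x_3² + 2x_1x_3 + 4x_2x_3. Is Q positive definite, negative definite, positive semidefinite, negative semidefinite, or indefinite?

positive definite

The symmetric matrix of Q is A = [[1, 0, 1], [0, 5, 2], [1, 2, 3]].
Leading principal minors: Δ_1 = 1, Δ_2 = 5, Δ_3 = 6.
All leading principal minors are positive, so by Sylvester's criterion Q is positive definite.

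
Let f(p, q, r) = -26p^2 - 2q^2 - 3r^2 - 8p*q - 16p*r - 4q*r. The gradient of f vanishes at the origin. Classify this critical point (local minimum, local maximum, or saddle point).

The Hessian at the origin is H = [[-52, -8, -16], [-8, -4, -4], [-16, -4, -6]].
Congruent diagonalization of H (simultaneous row and column reduction) yields pivots -52, -36/13, -2/9.
Counting signs: 3 negative.
H is negative definite, so the origin is a strict local maximum.

local maximum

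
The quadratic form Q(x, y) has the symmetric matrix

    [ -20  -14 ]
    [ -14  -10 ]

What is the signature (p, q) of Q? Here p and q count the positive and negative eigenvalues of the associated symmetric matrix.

Row-reducing A symmetrically gives the diagonal entries -20, -1/5.
Counting signs: 2 negative.

(0, 2)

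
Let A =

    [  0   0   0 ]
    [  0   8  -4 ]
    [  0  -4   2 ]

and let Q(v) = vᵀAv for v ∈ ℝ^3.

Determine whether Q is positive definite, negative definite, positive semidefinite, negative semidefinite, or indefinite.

positive semidefinite

Symmetric row and column elimination reduces A to a congruent diagonal form with pivots 0, 8, 0.
So there are 1 positive, 2 zero pivots.
Hence Q is positive semidefinite.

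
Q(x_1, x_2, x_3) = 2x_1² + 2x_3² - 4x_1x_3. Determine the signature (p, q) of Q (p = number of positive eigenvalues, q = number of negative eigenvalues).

The associated matrix is A = [[2, 0, -2], [0, 0, 0], [-2, 0, 2]].
Row-reducing A symmetrically gives the diagonal entries 2, 0, 0.
Counting signs: 1 positive, 2 zero.

(1, 0)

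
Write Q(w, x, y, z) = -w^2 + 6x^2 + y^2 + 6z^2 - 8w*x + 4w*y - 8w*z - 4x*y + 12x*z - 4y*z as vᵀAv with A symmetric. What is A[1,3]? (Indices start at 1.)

2

The coefficient of w·y in Q is 4. For a symmetric A this equals A[1,3] + A[3,1] = 2·A[1,3].
So A[1,3] = 4/2 = 2.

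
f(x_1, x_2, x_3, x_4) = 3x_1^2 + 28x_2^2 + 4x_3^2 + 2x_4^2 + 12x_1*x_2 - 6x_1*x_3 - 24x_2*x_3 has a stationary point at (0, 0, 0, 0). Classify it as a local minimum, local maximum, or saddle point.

The Hessian at the origin is H = [[6, 12, -6, 0], [12, 56, -24, 0], [-6, -24, 8, 0], [0, 0, 0, 4]].
Congruent diagonalization of H (simultaneous row and column reduction) yields pivots 6, 32, -5/2, 4.
That gives 3 positive, 1 negative pivots.
H is indefinite, so the origin is a saddle point.

saddle point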